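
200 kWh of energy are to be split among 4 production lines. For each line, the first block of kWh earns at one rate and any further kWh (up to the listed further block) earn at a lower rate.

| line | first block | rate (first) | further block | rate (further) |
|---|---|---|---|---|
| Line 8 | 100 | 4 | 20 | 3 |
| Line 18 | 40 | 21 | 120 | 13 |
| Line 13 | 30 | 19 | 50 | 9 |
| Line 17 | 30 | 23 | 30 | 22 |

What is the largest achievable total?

Order all 8 blocks by rate: Line 17/tier1 23 > Line 17/tier2 22 > Line 18/tier1 21 > Line 13/tier1 19 > Line 18/tier2 13 > Line 13/tier2 9 > Line 8/tier1 4 > Line 8/tier2 3.
Line 17/tier1 (23): +30 ; 170 left.
Fill Line 17 tier2 block (30 at 22) ; 140 left.
Line 18 tier1 at 21: fill all 40 ; 100 left.
Fill Line 13 tier1 block (30 at 19) ; 70 left.
Line 18 tier2 at 13: only 70 left, fill 70.
Total = 23×30 + 22×30 + 21×40 + 19×30 + 13×70 = 3670.

3670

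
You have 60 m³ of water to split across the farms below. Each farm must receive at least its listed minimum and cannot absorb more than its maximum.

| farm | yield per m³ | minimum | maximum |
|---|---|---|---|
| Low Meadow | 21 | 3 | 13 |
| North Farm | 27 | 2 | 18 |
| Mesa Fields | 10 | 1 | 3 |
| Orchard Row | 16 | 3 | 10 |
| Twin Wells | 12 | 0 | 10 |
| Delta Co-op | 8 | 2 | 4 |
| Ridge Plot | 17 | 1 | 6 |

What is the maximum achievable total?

Meeting every minimum uses 3+2+1+3+0+2+1 = 12 m³, leaving 48.
Highest yield per m³ first: North Farm 27 > Low Meadow 21 > Ridge Plot 17 > Orchard Row 16 > Twin Wells 12 > Mesa Fields 10 > Delta Co-op 8.
North Farm takes 16 more to reach its cap of 18 → 32 left.
Give Low Meadow 10 more to hit its cap of 13 → 22 left.
Ridge Plot takes 5 more to reach its cap of 6 → 17 left.
Orchard Row: +7 to 10 (cap) → 10 left.
Give Twin Wells 10 more to hit its cap of 10 → 0 left.
Total = 21×13 + 27×18 + 10×1 + 16×10 + 12×10 + 8×2 + 17×6 = 1167.

1167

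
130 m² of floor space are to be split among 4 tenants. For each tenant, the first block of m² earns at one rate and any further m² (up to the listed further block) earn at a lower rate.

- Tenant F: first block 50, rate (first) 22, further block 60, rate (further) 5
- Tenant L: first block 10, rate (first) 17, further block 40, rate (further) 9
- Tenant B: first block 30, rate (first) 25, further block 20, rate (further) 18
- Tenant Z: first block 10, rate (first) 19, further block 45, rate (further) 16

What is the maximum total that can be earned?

2730

Treat each block as its own option and order by rate: Tenant B/T1 25 > Tenant F/T1 22 > Tenant Z/T1 19 > Tenant B/T2 18 > Tenant L/T1 17 > Tenant Z/T2 16 > Tenant L/T2 9 > Tenant F/T2 5.
Tenant B T1 at 25: fill all 30 → 100 left.
Fill Tenant F T1 block (50 at 22) → 50 left.
Tenant Z T1 at 19: fill all 10 → 40 left.
Fill Tenant B T2 block (20 at 18) → 20 left.
Tenant L T1 at 17: fill all 10 → 10 left.
Tenant Z T2 at 16: only 10 left, fill 10.
Total = 25×30 + 22×50 + 19×10 + 18×20 + 17×10 + 16×10 = 2730.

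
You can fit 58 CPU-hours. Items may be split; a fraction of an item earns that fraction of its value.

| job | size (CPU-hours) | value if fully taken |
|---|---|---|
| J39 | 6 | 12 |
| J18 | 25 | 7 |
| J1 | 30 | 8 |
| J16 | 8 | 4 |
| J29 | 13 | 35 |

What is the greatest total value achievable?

59.6

Sort by value density: J29 35/13≈2.69, J39 12/6≈2, J16 4/8≈0.5, J18 7/25≈0.28, J1 8/30≈0.267.
Take all of J29 (13 CPU-hours, value 35) → 45 CPU-hours left.
J39: take in full, 6 CPU-hours for value 12 → 39 left.
J16: take in full, 8 CPU-hours for value 4 → 31 left.
Take all of J18 (25 CPU-hours, value 7) → 6 CPU-hours left.
Only 6 CPU-hours remain; take 6/30 of J1 for value 8×6/30 = 1.6.
Total value = 59.6.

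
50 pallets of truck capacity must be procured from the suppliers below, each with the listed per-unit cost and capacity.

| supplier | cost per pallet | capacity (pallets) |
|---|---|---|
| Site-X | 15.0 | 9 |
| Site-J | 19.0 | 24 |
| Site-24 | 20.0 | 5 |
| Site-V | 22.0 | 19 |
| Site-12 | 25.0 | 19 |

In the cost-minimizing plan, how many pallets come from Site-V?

Cheapest first:
Take 9 from Site-X at 15.0 → need 41 more.
Take 24 from Site-J at 19.0 → need 17 more.
Site-24 at 20.0: take all 5 pallets → 12 still needed.
Site-V at 22.0: take 12 of its 19 → requirement met.
Site-12: unused.

12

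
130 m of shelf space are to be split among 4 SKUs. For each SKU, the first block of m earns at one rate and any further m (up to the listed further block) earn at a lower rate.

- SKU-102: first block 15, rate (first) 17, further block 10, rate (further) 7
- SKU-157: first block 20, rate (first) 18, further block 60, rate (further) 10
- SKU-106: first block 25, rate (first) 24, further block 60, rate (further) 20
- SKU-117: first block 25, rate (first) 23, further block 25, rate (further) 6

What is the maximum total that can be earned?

Rank every tier by rate: SKU-106/tier1 24 > SKU-117/tier1 23 > SKU-106/tier2 20 > SKU-157/tier1 18 > SKU-102/tier1 17 > SKU-157/tier2 10 > SKU-102/tier2 7 > SKU-117/tier2 6.
SKU-106 tier1 at 24: fill all 25 ; 105 left.
SKU-117 tier1 at 23: fill all 25 ; 80 left.
Fill SKU-106 tier2 block (60 at 20) ; 20 left.
SKU-157 tier1 at 18: fill all 20 ; 0 left.
Total = 24×25 + 23×25 + 20×60 + 18×20 = 2735.

2735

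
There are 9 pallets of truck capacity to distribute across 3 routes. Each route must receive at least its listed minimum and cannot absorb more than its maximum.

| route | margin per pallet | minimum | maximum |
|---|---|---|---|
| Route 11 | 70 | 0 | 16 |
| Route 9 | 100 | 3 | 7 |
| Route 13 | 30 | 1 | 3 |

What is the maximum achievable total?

Meeting every minimum uses 0+3+1 = 4 pallets, leaving 5.
Order the routes by margin per pallet: Route 9 100 > Route 11 70 > Route 13 30.
Give Route 9 4 more to hit its cap of 7 → 1 left.
Route 11: +1 (room for 16) → 1. Pool exhausted.
Total = 70×1 + 100×7 + 30×1 = 800.

800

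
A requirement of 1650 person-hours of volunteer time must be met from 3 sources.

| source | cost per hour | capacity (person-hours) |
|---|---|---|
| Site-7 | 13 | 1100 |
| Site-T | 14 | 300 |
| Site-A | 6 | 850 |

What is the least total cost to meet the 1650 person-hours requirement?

Fill from the cheapest source first.
Site-A (6): use full 850 → 800 person-hours to go.
Take 800 from Site-7 at 13 to finish.
Site-T: unused.
Cost = 850×6 + 800×13 = 15500.

15500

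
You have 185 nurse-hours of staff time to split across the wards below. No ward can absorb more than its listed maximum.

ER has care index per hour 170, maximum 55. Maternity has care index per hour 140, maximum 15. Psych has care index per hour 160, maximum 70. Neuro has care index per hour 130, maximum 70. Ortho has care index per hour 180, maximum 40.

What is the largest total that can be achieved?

30500

Highest care index per hour first: Ortho 180 > ER 170 > Psych 160 > Maternity 140 > Neuro 130.
Ortho takes 40 to reach its cap of 40 → 145 left.
Give ER 55 to hit its cap of 55 → 90 left.
Psych takes 70 to reach its cap of 70 → 20 left.
Give Maternity 15 to hit its cap of 15 → 5 left.
Neuro has room for 70 but only 5 remain, so it gets 5.
Total = 170×55 + 140×15 + 160×70 + 130×5 + 180×40 = 30500.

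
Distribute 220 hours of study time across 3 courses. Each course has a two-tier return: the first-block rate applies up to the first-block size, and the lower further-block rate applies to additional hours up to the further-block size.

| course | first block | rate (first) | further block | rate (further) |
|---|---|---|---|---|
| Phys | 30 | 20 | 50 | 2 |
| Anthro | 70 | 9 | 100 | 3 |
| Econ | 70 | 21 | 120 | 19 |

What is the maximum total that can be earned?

Treat each block as its own option and order by rate: Econ/first 21 > Phys/first 20 > Econ/second 19 > Anthro/first 9 > Anthro/second 3 > Phys/second 2.
Econ/first (21): +70 ; 150 left.
Fill Phys first block (30 at 20) ; 120 left.
Fill Econ second block (120 at 19) ; 0 left.
Total = 21×70 + 20×30 + 19×120 = 4350.

4350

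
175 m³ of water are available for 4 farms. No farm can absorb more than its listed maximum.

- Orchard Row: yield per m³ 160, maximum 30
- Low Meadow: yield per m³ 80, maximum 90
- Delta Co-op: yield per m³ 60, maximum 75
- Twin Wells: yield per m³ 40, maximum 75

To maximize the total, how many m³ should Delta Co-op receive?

Rank by yield per m³: Orchard Row 160 > Low Meadow 80 > Delta Co-op 60 > Twin Wells 40.
Orchard Row: +30 to 30 (cap) → 145 left.
Give Low Meadow 90 to hit its cap of 90 → 55 left.
Delta Co-op: +55 (room for 75) → 55. Pool exhausted.

55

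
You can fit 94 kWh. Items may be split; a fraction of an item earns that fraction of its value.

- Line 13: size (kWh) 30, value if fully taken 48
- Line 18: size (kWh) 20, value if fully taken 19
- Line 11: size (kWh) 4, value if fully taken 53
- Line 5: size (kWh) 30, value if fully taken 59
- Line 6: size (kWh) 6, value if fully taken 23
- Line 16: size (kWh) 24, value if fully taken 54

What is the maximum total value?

Sort by value density: Line 11 53/4≈13.2, Line 6 23/6≈3.83, Line 16 54/24≈2.25, Line 5 59/30≈1.97, Line 13 48/30≈1.6, Line 18 19/20≈0.95.
Line 11: take in full, 4 kWh for value 53 — 90 left.
All 6 kWh of Line 6 fit (value 23) — 84 remain.
All 24 kWh of Line 16 fit (value 54) — 60 remain.
All 30 kWh of Line 5 fit (value 59) — 30 remain.
Take all of Line 13 (30 kWh, value 48) — 0 kWh left.
Total value = 237.

237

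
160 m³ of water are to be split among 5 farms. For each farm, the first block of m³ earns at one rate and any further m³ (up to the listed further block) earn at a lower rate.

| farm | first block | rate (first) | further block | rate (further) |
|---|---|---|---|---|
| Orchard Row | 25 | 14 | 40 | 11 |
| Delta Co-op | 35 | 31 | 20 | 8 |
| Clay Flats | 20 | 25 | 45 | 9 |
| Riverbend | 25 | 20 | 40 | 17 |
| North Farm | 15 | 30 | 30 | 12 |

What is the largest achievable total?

Order all 10 blocks by rate: Delta Co-op/tier1 31 > North Farm/tier1 30 > Clay Flats/tier1 25 > Riverbend/tier1 20 > Riverbend/tier2 17 > Orchard Row/tier1 14 > North Farm/tier2 12 > Orchard Row/tier2 11 > Clay Flats/tier2 9 > Delta Co-op/tier2 8.
Fill Delta Co-op tier1 block (35 at 31) → 125 left.
North Farm tier1 at 30: fill all 15 → 110 left.
Clay Flats tier1 at 25: fill all 20 → 90 left.
Riverbend tier1 at 20: fill all 25 → 65 left.
Riverbend tier2 at 17: fill all 40 → 25 left.
Orchard Row tier1 at 14: fill all 25 → 0 left.
Total = 31×35 + 30×15 + 25×20 + 20×25 + 17×40 + 14×25 = 3565.

3565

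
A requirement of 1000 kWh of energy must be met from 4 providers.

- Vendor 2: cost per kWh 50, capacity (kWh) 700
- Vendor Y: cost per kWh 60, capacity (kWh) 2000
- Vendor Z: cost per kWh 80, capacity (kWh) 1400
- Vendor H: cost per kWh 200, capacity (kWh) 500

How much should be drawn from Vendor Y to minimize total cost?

300

Use providers in increasing cost order.
Vendor 2 (50): use full 700 — 300 kWh to go.
Vendor Y (60): take the remaining 300 — done.
Vendor Z, Vendor H: unused.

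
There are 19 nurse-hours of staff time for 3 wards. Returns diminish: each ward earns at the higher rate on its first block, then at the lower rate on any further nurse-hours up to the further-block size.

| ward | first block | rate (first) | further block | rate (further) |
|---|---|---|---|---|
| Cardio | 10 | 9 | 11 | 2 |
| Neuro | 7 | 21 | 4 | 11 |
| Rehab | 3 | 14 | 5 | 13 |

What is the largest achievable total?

Treat each block as its own option and order by rate: Neuro/T1 21 > Rehab/T1 14 > Rehab/T2 13 > Neuro/T2 11 > Cardio/T1 9 > Cardio/T2 2.
Neuro/T1 (21): +7 — 12 left.
Rehab/T1 (14): +3 — 9 left.
Rehab/T2 (13): +5 — 4 left.
Neuro/T2 (11): +4 — 0 left.
Total = 21×7 + 14×3 + 13×5 + 11×4 = 298.

298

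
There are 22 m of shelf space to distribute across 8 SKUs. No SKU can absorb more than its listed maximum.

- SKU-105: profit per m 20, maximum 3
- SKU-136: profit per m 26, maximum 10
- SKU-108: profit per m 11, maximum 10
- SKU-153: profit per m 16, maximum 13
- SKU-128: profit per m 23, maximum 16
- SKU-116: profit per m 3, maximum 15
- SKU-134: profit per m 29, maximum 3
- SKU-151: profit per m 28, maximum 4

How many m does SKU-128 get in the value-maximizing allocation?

5

Order the SKUs by profit per m: SKU-134 29 > SKU-151 28 > SKU-136 26 > SKU-128 23 > SKU-105 20 > SKU-153 16 > SKU-108 11 > SKU-116 3.
SKU-134: +3 to 3 (cap) → 19 left.
SKU-151: +4 to 4 (cap) → 15 left.
SKU-136 takes 10 to reach its cap of 10 → 5 left.
SKU-128 has room for 16 but only 5 remain, so it gets 5.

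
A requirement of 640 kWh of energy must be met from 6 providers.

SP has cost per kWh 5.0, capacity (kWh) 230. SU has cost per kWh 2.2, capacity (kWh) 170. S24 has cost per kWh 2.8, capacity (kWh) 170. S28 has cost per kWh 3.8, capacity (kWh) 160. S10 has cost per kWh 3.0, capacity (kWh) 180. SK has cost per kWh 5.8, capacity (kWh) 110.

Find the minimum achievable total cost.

1846

Cheapest first:
Take 170 from SU at 2.2 → need 470 more.
S24 (2.8): use full 170 → 300 kWh to go.
Take 180 from S10 at 3.0 → need 120 more.
S28 (3.8): take the remaining 120 → done.
SP, SK: unused.
Cost = 170×2.2 + 170×2.8 + 180×3.0 + 120×3.8 = 1846.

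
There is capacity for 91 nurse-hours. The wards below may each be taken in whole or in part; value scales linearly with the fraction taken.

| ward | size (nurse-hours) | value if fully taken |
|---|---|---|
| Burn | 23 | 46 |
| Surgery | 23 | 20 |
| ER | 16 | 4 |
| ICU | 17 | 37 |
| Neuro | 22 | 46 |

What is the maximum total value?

150.5

Rank by value-to-size ratio: ICU 37/17≈2.18, Neuro 46/22≈2.09, Burn 46/23≈2, Surgery 20/23≈0.87, ER 4/16≈0.25.
All 17 nurse-hours of ICU fit (value 37) → 74 remain.
All 22 nurse-hours of Neuro fit (value 46) → 52 remain.
All 23 nurse-hours of Burn fit (value 46) → 29 remain.
Surgery: take in full, 23 nurse-hours for value 20 → 6 left.
Only 6 nurse-hours remain; take 6/16 of ER for value 4×6/16 = 1.5.
Total value = 150.5.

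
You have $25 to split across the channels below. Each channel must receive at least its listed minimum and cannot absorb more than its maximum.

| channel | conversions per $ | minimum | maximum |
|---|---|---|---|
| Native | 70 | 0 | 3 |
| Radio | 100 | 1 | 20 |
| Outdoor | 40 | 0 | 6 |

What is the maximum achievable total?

Meeting every minimum uses 0+1+0 = 1 $, leaving 24.
Order the channels by conversions per $: Radio 100 > Native 70 > Outdoor 40.
Give Radio 19 more to hit its cap of 20 ; 5 left.
Native takes 3 more to reach its cap of 3 ; 2 left.
Outdoor: +2 (room for 6) → 2. Pool exhausted.
Total = 70×3 + 100×20 + 40×2 = 2290.

2290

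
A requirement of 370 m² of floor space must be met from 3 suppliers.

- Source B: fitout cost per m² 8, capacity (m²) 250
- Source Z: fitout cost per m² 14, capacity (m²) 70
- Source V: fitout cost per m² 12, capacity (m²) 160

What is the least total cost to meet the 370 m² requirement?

3440

Cheapest first:
Source B (8): use full 250 — 120 m² to go.
Take 120 from Source V at 12 to finish.
Source Z: unused.
Cost = 250×8 + 120×12 = 3440.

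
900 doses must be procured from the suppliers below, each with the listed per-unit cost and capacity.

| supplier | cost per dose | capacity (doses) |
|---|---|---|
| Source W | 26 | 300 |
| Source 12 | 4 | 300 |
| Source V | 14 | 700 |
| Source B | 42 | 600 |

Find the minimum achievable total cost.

9600

Fill from the cheapest supplier first.
Source 12 (4): use full 300 — 600 doses to go.
Source V (14): take the remaining 600 — done.
Source W, Source B: unused.
Cost = 300×4 + 600×14 = 9600.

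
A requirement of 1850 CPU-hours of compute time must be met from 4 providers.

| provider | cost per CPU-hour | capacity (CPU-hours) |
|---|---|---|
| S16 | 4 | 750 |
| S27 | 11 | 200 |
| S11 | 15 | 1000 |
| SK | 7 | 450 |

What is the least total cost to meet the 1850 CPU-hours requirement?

Cheapest first:
S16 (4): use full 750 — 1100 CPU-hours to go.
Take 450 from SK at 7 — need 650 more.
Take 200 from S27 at 11 — need 450 more.
S11 at 15: take 450 of its 1000 — requirement met.
Cost = 750×4 + 450×7 + 200×11 + 450×15 = 15100.

15100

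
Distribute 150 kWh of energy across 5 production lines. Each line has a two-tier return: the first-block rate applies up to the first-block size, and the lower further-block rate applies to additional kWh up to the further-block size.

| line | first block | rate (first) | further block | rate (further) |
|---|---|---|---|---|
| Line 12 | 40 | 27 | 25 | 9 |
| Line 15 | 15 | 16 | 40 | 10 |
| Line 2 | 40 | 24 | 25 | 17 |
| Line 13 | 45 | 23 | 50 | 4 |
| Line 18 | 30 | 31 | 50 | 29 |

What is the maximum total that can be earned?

4180

Rank every tier by rate: Line 18/tier1 31 > Line 18/tier2 29 > Line 12/tier1 27 > Line 2/tier1 24 > Line 13/tier1 23 > Line 2/tier2 17 > Line 15/tier1 16 > Line 15/tier2 10 > Line 12/tier2 9 > Line 13/tier2 4.
Line 18/tier1 (31): +30 ; 120 left.
Line 18 tier2 at 29: fill all 50 ; 70 left.
Line 12 tier1 at 27: fill all 40 ; 30 left.
Line 2/tier1: +30 of 40 at 24; pool empty.
Total = 31×30 + 29×50 + 27×40 + 24×30 = 4180.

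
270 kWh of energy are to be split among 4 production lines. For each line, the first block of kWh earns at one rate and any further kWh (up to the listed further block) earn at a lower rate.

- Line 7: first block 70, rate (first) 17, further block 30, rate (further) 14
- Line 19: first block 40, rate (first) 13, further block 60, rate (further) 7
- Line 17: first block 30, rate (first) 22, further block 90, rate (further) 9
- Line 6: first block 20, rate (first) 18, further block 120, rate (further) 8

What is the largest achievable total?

Order all 8 blocks by rate: Line 17/first 22 > Line 6/first 18 > Line 7/first 17 > Line 7/second 14 > Line 19/first 13 > Line 17/second 9 > Line 6/second 8 > Line 19/second 7.
Fill Line 17 first block (30 at 22) — 240 left.
Line 6 first at 18: fill all 20 — 220 left.
Fill Line 7 first block (70 at 17) — 150 left.
Line 7/second (14): +30 — 120 left.
Line 19 first at 13: fill all 40 — 80 left.
Line 17/second: +80 of 90 at 9; pool empty.
Total = 22×30 + 18×20 + 17×70 + 14×30 + 13×40 + 9×80 = 3870.

3870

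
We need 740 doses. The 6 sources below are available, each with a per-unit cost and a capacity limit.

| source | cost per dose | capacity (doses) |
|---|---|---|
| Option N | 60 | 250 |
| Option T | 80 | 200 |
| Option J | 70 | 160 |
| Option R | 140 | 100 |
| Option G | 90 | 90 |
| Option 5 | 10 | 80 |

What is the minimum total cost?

47500

Fill from the cheapest source first.
Option 5 (10): use full 80 ; 660 doses to go.
Option N (60): use full 250 ; 410 doses to go.
Take 160 from Option J at 70 ; need 250 more.
Take 200 from Option T at 80 ; need 50 more.
Option G at 90: take 50 of its 90 ; requirement met.
Option R: unused.
Cost = 80×10 + 250×60 + 160×70 + 200×80 + 50×90 = 47500.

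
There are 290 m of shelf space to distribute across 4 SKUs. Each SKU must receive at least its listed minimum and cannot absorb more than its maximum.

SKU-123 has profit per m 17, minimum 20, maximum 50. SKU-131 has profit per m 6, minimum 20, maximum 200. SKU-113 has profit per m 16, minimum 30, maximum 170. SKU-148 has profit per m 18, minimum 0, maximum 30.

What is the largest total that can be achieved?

Meeting every minimum uses 20+20+30+0 = 70 m, leaving 220.
Order the SKUs by profit per m: SKU-148 18 > SKU-123 17 > SKU-113 16 > SKU-131 6.
Give SKU-148 30 more to hit its cap of 30 — 190 left.
Give SKU-123 30 more to hit its cap of 50 — 160 left.
SKU-113: +140 to 170 (cap) — 20 left.
SKU-131 has room for 180 more but only 20 remain, so it gets 40.
Total = 17×50 + 6×40 + 16×170 + 18×30 = 4350.

4350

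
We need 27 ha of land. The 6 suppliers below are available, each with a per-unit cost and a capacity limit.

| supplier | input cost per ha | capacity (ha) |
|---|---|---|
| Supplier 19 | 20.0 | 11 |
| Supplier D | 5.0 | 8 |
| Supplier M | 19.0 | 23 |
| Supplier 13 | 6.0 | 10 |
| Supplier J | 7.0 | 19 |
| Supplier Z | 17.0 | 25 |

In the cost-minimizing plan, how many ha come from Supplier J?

9

Cheapest first:
Supplier D (5.0): use full 8 — 19 ha to go.
Supplier 13 (6.0): use full 10 — 9 ha to go.
Supplier J (7.0): take the remaining 9 — done.
Supplier Z, Supplier M, Supplier 19: unused.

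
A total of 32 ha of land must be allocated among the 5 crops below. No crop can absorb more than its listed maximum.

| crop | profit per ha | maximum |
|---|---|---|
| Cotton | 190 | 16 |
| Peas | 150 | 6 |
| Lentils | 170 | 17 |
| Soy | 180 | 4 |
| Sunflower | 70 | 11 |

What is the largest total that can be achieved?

Highest profit per ha first: Cotton 190 > Soy 180 > Lentils 170 > Peas 150 > Sunflower 70.
Cotton takes 16 to reach its cap of 16 — 16 left.
Soy: +4 to 4 (cap) — 12 left.
Only 12 left; Lentils takes them to reach 12.
Total = 190×16 + 170×12 + 180×4 = 5800.

5800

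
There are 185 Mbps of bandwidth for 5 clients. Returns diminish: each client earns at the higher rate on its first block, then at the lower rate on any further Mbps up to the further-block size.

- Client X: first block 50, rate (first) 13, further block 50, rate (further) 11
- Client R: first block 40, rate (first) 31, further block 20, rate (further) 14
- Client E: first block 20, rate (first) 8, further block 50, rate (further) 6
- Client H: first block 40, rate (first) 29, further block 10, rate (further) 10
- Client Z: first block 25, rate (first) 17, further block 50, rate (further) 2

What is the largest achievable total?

3865

Treat each block as its own option and order by rate: Client R/tier1 31 > Client H/tier1 29 > Client Z/tier1 17 > Client R/tier2 14 > Client X/tier1 13 > Client X/tier2 11 > Client H/tier2 10 > Client E/tier1 8 > Client E/tier2 6 > Client Z/tier2 2.
Client R/tier1 (31): +40 — 145 left.
Client H tier1 at 29: fill all 40 — 105 left.
Client Z tier1 at 17: fill all 25 — 80 left.
Client R/tier2 (14): +20 — 60 left.
Fill Client X tier1 block (50 at 13) — 10 left.
10 remain; put them into Client X tier2 at 11.
Total = 31×40 + 29×40 + 17×25 + 14×20 + 13×50 + 11×10 = 3865.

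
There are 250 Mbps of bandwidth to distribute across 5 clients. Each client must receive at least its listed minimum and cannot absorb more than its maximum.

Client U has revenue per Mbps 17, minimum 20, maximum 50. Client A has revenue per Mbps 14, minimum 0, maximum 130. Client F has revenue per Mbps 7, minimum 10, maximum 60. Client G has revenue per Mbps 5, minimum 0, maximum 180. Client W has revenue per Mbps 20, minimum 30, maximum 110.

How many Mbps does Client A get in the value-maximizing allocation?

80

Meeting every minimum uses 20+0+10+0+30 = 60 Mbps, leaving 190.
Highest revenue per Mbps first: Client W 20 > Client U 17 > Client A 14 > Client F 7 > Client G 5.
Give Client W 80 more to hit its cap of 110 — 110 left.
Give Client U 30 more to hit its cap of 50 — 80 left.
Only 80 left; Client A takes them to reach 80.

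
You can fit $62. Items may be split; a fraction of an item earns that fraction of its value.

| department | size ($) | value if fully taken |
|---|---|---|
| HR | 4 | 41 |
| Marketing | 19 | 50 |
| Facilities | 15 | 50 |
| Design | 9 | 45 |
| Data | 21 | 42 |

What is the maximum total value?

Best value per unit of size first: HR 41/4≈10.2, Design 45/9≈5, Facilities 50/15≈3.33, Marketing 50/19≈2.63, Data 42/21≈2.
HR: take in full, 4 $ for value 41 ; 58 left.
All 9 $ of Design fit (value 45) ; 49 remain.
Take all of Facilities (15 $, value 50) ; 34 $ left.
Take all of Marketing (19 $, value 50) ; 15 $ left.
Only 15 $ remain; take 15/21 of Data for value 42×15/21 = 30.
Total value = 216.

216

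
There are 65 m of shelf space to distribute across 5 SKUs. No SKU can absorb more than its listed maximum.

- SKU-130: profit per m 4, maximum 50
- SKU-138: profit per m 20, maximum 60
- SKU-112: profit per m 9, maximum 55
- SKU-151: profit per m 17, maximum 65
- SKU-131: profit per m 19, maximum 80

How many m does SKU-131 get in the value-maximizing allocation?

Highest profit per m first: SKU-138 20 > SKU-131 19 > SKU-151 17 > SKU-112 9 > SKU-130 4.
SKU-138 takes 60 to reach its cap of 60 — 5 left.
Only 5 left; SKU-131 takes them to reach 5.

5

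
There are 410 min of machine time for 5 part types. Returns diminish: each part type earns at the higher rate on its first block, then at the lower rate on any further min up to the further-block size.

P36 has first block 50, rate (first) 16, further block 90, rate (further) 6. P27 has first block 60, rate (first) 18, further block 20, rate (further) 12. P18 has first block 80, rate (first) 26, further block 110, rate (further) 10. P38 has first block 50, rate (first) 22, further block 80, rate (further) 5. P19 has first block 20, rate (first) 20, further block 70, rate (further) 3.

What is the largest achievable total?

6920

Rank every tier by rate: P18/T1 26 > P38/T1 22 > P19/T1 20 > P27/T1 18 > P36/T1 16 > P27/T2 12 > P18/T2 10 > P36/T2 6 > P38/T2 5 > P19/T2 3.
P18/T1 (26): +80 → 330 left.
Fill P38 T1 block (50 at 22) → 280 left.
P19/T1 (20): +20 → 260 left.
P27 T1 at 18: fill all 60 → 200 left.
P36 T1 at 16: fill all 50 → 150 left.
Fill P27 T2 block (20 at 12) → 130 left.
P18/T2 (10): +110 → 20 left.
P36 T2 at 6: only 20 left, fill 20.
Total = 26×80 + 22×50 + 20×20 + 18×60 + 16×50 + 12×20 + 10×110 + 6×20 = 6920.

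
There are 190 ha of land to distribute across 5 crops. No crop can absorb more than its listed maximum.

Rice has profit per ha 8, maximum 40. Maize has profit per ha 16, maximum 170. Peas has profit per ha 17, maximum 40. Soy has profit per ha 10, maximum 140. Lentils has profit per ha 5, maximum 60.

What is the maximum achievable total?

3080

Rank by profit per ha: Peas 17 > Maize 16 > Soy 10 > Rice 8 > Lentils 5.
Give Peas 40 to hit its cap of 40 → 150 left.
Maize has room for 170 but only 150 remain, so it gets 150.
Total = 16×150 + 17×40 = 3080.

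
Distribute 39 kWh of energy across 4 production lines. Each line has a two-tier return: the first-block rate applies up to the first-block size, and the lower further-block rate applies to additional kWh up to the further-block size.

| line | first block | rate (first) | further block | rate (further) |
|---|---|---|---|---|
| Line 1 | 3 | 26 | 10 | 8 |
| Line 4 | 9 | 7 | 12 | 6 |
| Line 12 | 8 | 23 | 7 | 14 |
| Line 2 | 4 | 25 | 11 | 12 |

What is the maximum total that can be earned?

Treat each block as its own option and order by rate: Line 1/tier1 26 > Line 2/tier1 25 > Line 12/tier1 23 > Line 12/tier2 14 > Line 2/tier2 12 > Line 1/tier2 8 > Line 4/tier1 7 > Line 4/tier2 6.
Line 1/tier1 (26): +3 — 36 left.
Line 2/tier1 (25): +4 — 32 left.
Line 12 tier1 at 23: fill all 8 — 24 left.
Line 12 tier2 at 14: fill all 7 — 17 left.
Line 2/tier2 (12): +11 — 6 left.
6 remain; put them into Line 1 tier2 at 8.
Total = 26×3 + 25×4 + 23×8 + 14×7 + 12×11 + 8×6 = 640.

640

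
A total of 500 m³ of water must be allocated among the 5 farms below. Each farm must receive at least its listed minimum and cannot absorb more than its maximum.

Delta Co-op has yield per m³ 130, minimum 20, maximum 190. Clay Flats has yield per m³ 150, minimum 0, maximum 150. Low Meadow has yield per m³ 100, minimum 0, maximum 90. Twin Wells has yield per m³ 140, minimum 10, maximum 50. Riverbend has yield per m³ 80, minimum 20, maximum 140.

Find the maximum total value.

64800

Meeting every minimum uses 20+0+0+10+20 = 50 m³, leaving 450.
Order the farms by yield per m³: Clay Flats 150 > Twin Wells 140 > Delta Co-op 130 > Low Meadow 100 > Riverbend 80.
Clay Flats takes 150 more to reach its cap of 150 → 300 left.
Give Twin Wells 40 more to hit its cap of 50 → 260 left.
Delta Co-op takes 170 more to reach its cap of 190 → 90 left.
Low Meadow: +90 to 90 (cap) → 0 left.
Total = 130×190 + 150×150 + 100×90 + 140×50 + 80×20 = 64800.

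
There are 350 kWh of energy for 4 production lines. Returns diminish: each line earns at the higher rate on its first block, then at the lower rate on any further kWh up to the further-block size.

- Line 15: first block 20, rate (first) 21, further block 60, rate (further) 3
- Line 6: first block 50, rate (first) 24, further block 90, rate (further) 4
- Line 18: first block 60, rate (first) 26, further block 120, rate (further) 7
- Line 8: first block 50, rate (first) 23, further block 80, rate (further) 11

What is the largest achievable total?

5840

Treat each block as its own option and order by rate: Line 18/tier1 26 > Line 6/tier1 24 > Line 8/tier1 23 > Line 15/tier1 21 > Line 8/tier2 11 > Line 18/tier2 7 > Line 6/tier2 4 > Line 15/tier2 3.
Line 18 tier1 at 26: fill all 60 ; 290 left.
Fill Line 6 tier1 block (50 at 24) ; 240 left.
Line 8/tier1 (23): +50 ; 190 left.
Fill Line 15 tier1 block (20 at 21) ; 170 left.
Line 8/tier2 (11): +80 ; 90 left.
Line 18/tier2: +90 of 120 at 7; pool empty.
Total = 26×60 + 24×50 + 23×50 + 21×20 + 11×80 + 7×90 = 5840.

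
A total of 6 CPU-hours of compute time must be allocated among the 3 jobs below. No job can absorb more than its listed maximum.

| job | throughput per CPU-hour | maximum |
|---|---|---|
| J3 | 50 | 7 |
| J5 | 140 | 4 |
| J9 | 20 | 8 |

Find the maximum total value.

660

Order the jobs by throughput per CPU-hour: J5 140 > J3 50 > J9 20.
Give J5 4 to hit its cap of 4 — 2 left.
J3: +2 (room for 7) → 2. Pool exhausted.
Total = 50×2 + 140×4 = 660.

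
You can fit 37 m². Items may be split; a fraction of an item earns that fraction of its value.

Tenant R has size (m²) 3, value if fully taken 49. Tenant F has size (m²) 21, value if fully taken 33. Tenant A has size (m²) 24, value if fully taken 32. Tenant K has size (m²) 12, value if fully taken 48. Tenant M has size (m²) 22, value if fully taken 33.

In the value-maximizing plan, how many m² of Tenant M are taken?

Sort by value density: Tenant R 49/3≈16.3, Tenant K 48/12≈4, Tenant F 33/21≈1.57, Tenant M 33/22≈1.5, Tenant A 32/24≈1.33.
All 3 m² of Tenant R fit (value 49) → 34 remain.
Take all of Tenant K (12 m², value 48) → 22 m² left.
Tenant F: take in full, 21 m² for value 33 → 1 left.
1 m² left: a 1/22 share of Tenant M gives 33×1/22 = 1.5.

1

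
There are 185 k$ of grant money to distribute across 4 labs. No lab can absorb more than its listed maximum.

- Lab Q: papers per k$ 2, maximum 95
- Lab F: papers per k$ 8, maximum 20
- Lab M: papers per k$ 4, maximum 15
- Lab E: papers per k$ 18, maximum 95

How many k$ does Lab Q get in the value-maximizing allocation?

55

Highest papers per k$ first: Lab E 18 > Lab F 8 > Lab M 4 > Lab Q 2.
Lab E takes 95 to reach its cap of 95 → 90 left.
Lab F: +20 to 20 (cap) → 70 left.
Lab M: +15 to 15 (cap) → 55 left.
Lab Q has room for 95 but only 55 remain, so it gets 55.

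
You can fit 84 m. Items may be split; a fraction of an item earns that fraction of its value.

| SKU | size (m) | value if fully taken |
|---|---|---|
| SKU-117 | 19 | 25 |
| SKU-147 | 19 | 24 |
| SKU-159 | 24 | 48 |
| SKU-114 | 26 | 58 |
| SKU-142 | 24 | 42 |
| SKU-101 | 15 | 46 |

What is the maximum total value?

Best value per unit of size first: SKU-101 46/15≈3.07, SKU-114 58/26≈2.23, SKU-159 48/24≈2, SKU-142 42/24≈1.75, SKU-117 25/19≈1.32, SKU-147 24/19≈1.26.
SKU-101: take in full, 15 m for value 46 → 69 left.
SKU-114: take in full, 26 m for value 58 → 43 left.
SKU-159: take in full, 24 m for value 48 → 19 left.
19 m left: a 19/24 share of SKU-142 gives 42×19/24 = 33.25.
Total value = 185.25.

185.25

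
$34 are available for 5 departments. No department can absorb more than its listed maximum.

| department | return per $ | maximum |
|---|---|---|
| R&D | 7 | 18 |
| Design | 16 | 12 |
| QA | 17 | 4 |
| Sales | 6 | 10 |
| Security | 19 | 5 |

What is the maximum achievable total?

Highest return per $ first: Security 19 > QA 17 > Design 16 > R&D 7 > Sales 6.
Security takes 5 to reach its cap of 5 — 29 left.
Give QA 4 to hit its cap of 4 — 25 left.
Design: +12 to 12 (cap) — 13 left.
Only 13 left; R&D takes them to reach 13.
Total = 7×13 + 16×12 + 17×4 + 19×5 = 446.

446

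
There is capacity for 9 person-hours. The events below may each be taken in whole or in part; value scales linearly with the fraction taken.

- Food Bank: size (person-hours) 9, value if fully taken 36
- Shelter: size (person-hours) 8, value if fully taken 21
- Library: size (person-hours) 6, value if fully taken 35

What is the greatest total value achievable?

Sort by value density: Library 35/6≈5.83, Food Bank 36/9≈4, Shelter 21/8≈2.62.
Library: take in full, 6 person-hours for value 35 — 3 left.
Only 3 person-hours remain; take 3/9 of Food Bank for value 36×3/9 = 12.
Total value = 47.

47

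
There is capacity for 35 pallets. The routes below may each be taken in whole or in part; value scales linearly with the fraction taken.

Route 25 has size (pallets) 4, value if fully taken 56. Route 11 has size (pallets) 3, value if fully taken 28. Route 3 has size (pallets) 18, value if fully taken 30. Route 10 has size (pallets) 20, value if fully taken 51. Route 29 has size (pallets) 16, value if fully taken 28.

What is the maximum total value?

149

Best value per unit of size first: Route 25 56/4≈14, Route 11 28/3≈9.33, Route 10 51/20≈2.55, Route 29 28/16≈1.75, Route 3 30/18≈1.67.
Take all of Route 25 (4 pallets, value 56) ; 31 pallets left.
Route 11: take in full, 3 pallets for value 28 ; 28 left.
All 20 pallets of Route 10 fit (value 51) ; 8 remain.
Fill the last 8 pallets with part of Route 29: 8/16 of it earns 14.
Total value = 149.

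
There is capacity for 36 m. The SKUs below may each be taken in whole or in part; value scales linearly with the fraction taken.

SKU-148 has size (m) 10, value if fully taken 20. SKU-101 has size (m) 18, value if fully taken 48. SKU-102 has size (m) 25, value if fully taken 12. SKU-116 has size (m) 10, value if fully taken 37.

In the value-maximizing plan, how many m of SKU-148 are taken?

Best value per unit of size first: SKU-116 37/10≈3.7, SKU-101 48/18≈2.67, SKU-148 20/10≈2, SKU-102 12/25≈0.48.
Take all of SKU-116 (10 m, value 37) ; 26 m left.
SKU-101: take in full, 18 m for value 48 ; 8 left.
Fill the last 8 m with part of SKU-148: 8/10 of it earns 16.

8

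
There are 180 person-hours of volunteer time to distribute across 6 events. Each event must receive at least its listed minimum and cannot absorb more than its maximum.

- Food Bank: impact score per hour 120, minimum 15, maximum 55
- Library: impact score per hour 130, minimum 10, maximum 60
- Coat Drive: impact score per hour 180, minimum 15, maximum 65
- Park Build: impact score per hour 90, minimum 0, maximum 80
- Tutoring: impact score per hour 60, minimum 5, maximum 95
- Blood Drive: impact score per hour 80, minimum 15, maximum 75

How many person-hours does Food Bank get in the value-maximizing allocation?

Meeting every minimum uses 15+10+15+0+5+15 = 60 person-hours, leaving 120.
Highest impact score per hour first: Coat Drive 180 > Library 130 > Food Bank 120 > Park Build 90 > Blood Drive 80 > Tutoring 60.
Give Coat Drive 50 more to hit its cap of 65 ; 70 left.
Give Library 50 more to hit its cap of 60 ; 20 left.
Food Bank: +20 (room for 40) → 35. Pool exhausted.

35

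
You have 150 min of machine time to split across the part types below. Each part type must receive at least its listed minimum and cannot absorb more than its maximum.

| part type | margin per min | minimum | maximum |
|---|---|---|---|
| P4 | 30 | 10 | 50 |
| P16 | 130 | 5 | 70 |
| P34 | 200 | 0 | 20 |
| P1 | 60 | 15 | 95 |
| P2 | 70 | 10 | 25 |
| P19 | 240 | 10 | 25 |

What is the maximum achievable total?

Meeting every minimum uses 10+5+0+15+10+10 = 50 min, leaving 100.
Highest margin per min first: P19 240 > P34 200 > P16 130 > P2 70 > P1 60 > P4 30.
P19 takes 15 more to reach its cap of 25 — 85 left.
Give P34 20 more to hit its cap of 20 — 65 left.
Give P16 65 more to hit its cap of 70 — 0 left.
Total = 30×10 + 130×70 + 200×20 + 60×15 + 70×10 + 240×25 = 21000.

21000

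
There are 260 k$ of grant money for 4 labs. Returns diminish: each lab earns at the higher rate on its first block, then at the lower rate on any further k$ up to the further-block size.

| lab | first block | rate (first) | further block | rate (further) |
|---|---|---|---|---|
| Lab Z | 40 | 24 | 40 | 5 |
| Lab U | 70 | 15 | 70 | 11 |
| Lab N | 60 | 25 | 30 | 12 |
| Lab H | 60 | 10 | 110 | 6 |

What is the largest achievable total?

Rank every tier by rate: Lab N/tier1 25 > Lab Z/tier1 24 > Lab U/tier1 15 > Lab N/tier2 12 > Lab U/tier2 11 > Lab H/tier1 10 > Lab H/tier2 6 > Lab Z/tier2 5.
Lab N/tier1 (25): +60 → 200 left.
Fill Lab Z tier1 block (40 at 24) → 160 left.
Fill Lab U tier1 block (70 at 15) → 90 left.
Lab N tier2 at 12: fill all 30 → 60 left.
Lab U tier2 at 11: only 60 left, fill 60.
Total = 25×60 + 24×40 + 15×70 + 12×30 + 11×60 = 4530.

4530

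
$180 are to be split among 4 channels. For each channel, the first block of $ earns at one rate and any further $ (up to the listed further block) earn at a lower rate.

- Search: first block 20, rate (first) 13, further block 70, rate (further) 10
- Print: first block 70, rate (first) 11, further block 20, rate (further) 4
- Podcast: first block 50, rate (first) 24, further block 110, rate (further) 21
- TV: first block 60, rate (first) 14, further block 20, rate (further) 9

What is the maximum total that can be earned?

Treat each block as its own option and order by rate: Podcast/T1 24 > Podcast/T2 21 > TV/T1 14 > Search/T1 13 > Print/T1 11 > Search/T2 10 > TV/T2 9 > Print/T2 4.
Podcast T1 at 24: fill all 50 ; 130 left.
Podcast T2 at 21: fill all 110 ; 20 left.
TV/T1: +20 of 60 at 14; pool empty.
Total = 24×50 + 21×110 + 14×20 = 3790.

3790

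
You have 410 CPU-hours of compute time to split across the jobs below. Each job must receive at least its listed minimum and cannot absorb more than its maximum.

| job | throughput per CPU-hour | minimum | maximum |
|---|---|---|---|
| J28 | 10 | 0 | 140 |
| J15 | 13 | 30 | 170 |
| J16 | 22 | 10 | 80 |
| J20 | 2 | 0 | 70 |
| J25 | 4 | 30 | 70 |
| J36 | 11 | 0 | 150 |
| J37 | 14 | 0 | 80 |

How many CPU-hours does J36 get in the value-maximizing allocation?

50

Meeting every minimum uses 0+30+10+0+30+0+0 = 70 CPU-hours, leaving 340.
Highest throughput per CPU-hour first: J16 22 > J37 14 > J15 13 > J36 11 > J28 10 > J25 4 > J20 2.
Give J16 70 more to hit its cap of 80 ; 270 left.
J37: +80 to 80 (cap) ; 190 left.
J15 takes 140 more to reach its cap of 170 ; 50 left.
J36 has room for 150 more but only 50 remain, so it gets 50.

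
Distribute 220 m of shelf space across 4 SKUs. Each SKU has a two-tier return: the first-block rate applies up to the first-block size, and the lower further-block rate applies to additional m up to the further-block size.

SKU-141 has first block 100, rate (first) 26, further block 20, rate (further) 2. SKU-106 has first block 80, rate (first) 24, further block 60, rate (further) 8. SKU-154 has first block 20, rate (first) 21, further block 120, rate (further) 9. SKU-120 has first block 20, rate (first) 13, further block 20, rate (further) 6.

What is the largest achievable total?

5200

Rank every tier by rate: SKU-141/first 26 > SKU-106/first 24 > SKU-154/first 21 > SKU-120/first 13 > SKU-154/second 9 > SKU-106/second 8 > SKU-120/second 6 > SKU-141/second 2.
Fill SKU-141 first block (100 at 26) → 120 left.
Fill SKU-106 first block (80 at 24) → 40 left.
SKU-154 first at 21: fill all 20 → 20 left.
Fill SKU-120 first block (20 at 13) → 0 left.
Total = 26×100 + 24×80 + 21×20 + 13×20 = 5200.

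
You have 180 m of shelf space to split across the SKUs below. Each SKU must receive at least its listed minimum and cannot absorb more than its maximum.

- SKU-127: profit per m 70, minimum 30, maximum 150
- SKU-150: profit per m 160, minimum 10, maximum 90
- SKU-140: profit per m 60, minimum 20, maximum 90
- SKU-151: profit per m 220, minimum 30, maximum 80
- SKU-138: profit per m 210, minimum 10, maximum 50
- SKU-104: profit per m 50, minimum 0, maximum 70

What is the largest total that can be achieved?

Meeting every minimum uses 30+10+20+30+10+0 = 100 m, leaving 80.
Rank by profit per m: SKU-151 220 > SKU-138 210 > SKU-150 160 > SKU-127 70 > SKU-140 60 > SKU-104 50.
SKU-151: +50 to 80 (cap) — 30 left.
Only 30 left; SKU-138 takes them to reach 40.
Total = 70×30 + 160×10 + 60×20 + 220×80 + 210×40 = 30900.

30900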